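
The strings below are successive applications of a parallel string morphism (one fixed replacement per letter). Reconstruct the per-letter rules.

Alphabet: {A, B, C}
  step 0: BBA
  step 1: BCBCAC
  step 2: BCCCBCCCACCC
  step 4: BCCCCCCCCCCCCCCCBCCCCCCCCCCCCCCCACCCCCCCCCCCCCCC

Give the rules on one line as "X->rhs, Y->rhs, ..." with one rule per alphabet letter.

A->AC, B->BC, C->CC

  step 1 ⇒ step 2: BCBCAC ⇒ BC·CC·BC·CC·AC·CC
    A ↦ AC
    B ↦ BC
    C ↦ CC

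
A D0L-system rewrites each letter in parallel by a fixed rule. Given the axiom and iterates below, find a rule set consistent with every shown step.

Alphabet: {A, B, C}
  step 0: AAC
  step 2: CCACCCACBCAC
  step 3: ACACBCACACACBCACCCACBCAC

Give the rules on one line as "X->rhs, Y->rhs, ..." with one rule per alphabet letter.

A->BC, B->CC, C->AC

  step 2 ⇒ step 3: CCACCCACBCAC ⇒ AC·AC·BC·AC·AC·AC·BC·AC·CC·AC·BC·AC
    A ↦ BC
    B ↦ CC
    C ↦ AC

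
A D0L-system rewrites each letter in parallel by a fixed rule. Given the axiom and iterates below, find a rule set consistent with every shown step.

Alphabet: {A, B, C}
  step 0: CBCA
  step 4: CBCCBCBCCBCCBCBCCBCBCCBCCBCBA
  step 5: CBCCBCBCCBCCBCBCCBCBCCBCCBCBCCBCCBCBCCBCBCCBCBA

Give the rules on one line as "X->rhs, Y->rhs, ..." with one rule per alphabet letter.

  step 4 ⇒ step 5: CBCCBCBCCBCCBCBCCBCBCCBCCBCBA ⇒ CB·C·CB·CB·C·CB·C·CB·CB·C·CB·CB·C·CB·C·CB·CB·C·CB·C·CB·CB·C·CB·CB·C·CB·C·BA
    A ↦ BA
    B ↦ C
    C ↦ CB

A->BA, B->C, C->CB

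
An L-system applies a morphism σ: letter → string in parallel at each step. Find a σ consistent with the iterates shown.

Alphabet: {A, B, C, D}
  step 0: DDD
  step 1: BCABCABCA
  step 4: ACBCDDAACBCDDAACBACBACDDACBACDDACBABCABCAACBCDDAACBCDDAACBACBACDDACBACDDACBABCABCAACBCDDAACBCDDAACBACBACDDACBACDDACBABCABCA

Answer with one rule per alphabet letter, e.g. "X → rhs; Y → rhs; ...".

  step 0 ⇒ step 1: DDD ⇒ BCA·BCA·BCA
    D ↦ BCA
    A ↦ ACB  (constrained at step 1)
    B ↦ CDD  (constrained at step 1)
    C ↦ A  (constrained at step 1)

A->ACB, B->CDD, C->A, D->BCA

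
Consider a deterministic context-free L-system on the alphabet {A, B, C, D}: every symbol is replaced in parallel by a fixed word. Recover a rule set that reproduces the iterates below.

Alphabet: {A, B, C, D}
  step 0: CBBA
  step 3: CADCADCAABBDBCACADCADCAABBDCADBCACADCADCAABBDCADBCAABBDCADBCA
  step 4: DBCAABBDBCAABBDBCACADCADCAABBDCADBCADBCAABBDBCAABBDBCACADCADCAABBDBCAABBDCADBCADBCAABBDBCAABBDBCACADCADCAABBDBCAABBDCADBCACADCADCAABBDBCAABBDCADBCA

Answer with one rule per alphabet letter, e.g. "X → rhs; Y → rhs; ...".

A->CA, B->DCA, C->DB, D->ABB

  step 3 ⇒ step 4: CADCADCAABBDBCACADCADCAABBDCADBCACADCADCAABBDCADBCAABBDCADBCA ⇒ DB·CA·ABB·DB·CA·ABB·DB·CA·CA·DCA·DCA·ABB·DCA·DB·CA·DB·CA·ABB·DB·CA·ABB·DB·CA·CA·DCA·DCA·ABB·DB·CA·ABB·DCA·DB·CA·DB·CA·ABB·DB·CA·ABB·DB·CA·CA·DCA·DCA·ABB·DB·CA·ABB·DCA·DB·CA·CA·DCA·DCA·ABB·DB·CA·ABB·DCA·DB·CA
    A ↦ CA
    B ↦ DCA
    C ↦ DB
    D ↦ ABB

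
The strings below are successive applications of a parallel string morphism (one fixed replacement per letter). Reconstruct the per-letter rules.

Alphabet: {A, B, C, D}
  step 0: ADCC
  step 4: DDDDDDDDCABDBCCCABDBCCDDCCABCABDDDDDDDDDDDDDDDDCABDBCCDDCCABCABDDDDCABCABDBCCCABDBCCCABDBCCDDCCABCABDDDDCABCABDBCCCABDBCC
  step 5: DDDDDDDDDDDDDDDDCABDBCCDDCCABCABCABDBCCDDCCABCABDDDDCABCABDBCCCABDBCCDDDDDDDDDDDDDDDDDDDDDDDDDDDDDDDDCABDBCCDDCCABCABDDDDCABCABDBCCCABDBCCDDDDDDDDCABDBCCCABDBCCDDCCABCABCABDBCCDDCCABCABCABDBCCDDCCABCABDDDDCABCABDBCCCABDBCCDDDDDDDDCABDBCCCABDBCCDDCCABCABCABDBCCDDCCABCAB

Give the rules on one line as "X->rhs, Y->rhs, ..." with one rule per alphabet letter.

A->DBC, B->C, C->CAB, D->DD

  step 4 ⇒ step 5: DDDDDDDDCABDBCCCABDBCCDDCCABCABDDDDDDDDDDDDDDDDCABDBCCDDCCABCABDDDDCABCABDBCCCABDBCCCABDBCCDDCCABCABDDDDCABCABDBCCCABDBCC ⇒ DD·DD·DD·DD·DD·DD·DD·DD·CAB·DBC·C·DD·C·CAB·CAB·CAB·DBC·C·DD·C·CAB·CAB·DD·DD·CAB·CAB·DBC·C·CAB·DBC·C·DD·DD·DD·DD·DD·DD·DD·DD·DD·DD·DD·DD·DD·DD·DD·DD·CAB·DBC·C·DD·C·CAB·CAB·DD·DD·CAB·CAB·DBC·C·CAB·DBC·C·DD·DD·DD·DD·CAB·DBC·C·CAB·DBC·C·DD·C·CAB·CAB·CAB·DBC·C·DD·C·CAB·CAB·CAB·DBC·C·DD·C·CAB·CAB·DD·DD·CAB·CAB·DBC·C·CAB·DBC·C·DD·DD·DD·DD·CAB·DBC·C·CAB·DBC·C·DD·C·CAB·CAB·CAB·DBC·C·DD·C·CAB·CAB
    A ↦ DBC
    B ↦ C
    C ↦ CAB
    D ↦ DD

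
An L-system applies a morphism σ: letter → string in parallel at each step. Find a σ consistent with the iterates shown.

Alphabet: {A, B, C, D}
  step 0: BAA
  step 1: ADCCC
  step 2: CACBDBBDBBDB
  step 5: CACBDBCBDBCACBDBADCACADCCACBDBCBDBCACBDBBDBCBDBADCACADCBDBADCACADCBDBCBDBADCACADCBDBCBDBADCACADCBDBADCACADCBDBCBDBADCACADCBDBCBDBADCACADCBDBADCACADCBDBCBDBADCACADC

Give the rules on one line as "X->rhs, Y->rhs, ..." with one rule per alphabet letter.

  step 1 ⇒ step 2: ADCCC ⇒ C·AC·BDB·BDB·BDB
    A ↦ C
    C ↦ BDB
    D ↦ AC
  step 0 ⇒ step 1: BAA ⇒ ADC·C·C
    B ↦ ADC

A->C, B->ADC, C->BDB, D->AC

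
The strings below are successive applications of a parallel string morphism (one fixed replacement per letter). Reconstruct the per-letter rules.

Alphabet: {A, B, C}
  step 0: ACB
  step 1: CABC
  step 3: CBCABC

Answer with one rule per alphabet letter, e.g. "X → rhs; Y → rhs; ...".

  step 0 ⇒ step 1: ACB ⇒ CA·B·C
    A ↦ CA
    B ↦ C
    C ↦ B

A->CA, B->C, C->B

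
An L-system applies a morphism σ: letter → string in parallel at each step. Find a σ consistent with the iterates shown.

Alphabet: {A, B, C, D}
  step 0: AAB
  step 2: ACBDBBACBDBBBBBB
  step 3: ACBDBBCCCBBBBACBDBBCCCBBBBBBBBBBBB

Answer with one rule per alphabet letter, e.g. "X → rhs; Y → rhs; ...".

  step 2 ⇒ step 3: ACBDBBACBDBBBBBB ⇒ ACB·D·BB·CCC·BB·BB·ACB·D·BB·CCC·BB·BB·BB·BB·BB·BB
    A ↦ ACB
    B ↦ BB
    C ↦ D
    D ↦ CCC

A->ACB, B->BB, C->D, D->CCC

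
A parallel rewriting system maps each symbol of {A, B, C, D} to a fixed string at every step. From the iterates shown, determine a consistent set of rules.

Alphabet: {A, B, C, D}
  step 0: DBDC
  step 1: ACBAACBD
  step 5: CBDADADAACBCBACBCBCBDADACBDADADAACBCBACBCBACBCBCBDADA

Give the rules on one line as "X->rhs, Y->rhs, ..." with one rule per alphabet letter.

  step 0 ⇒ step 1: DBDC ⇒ ACB·A·ACB·D
    B ↦ A
    C ↦ D
    D ↦ ACB
    A ↦ CB  (constrained at step 1)

A->CB, B->A, C->D, D->ACB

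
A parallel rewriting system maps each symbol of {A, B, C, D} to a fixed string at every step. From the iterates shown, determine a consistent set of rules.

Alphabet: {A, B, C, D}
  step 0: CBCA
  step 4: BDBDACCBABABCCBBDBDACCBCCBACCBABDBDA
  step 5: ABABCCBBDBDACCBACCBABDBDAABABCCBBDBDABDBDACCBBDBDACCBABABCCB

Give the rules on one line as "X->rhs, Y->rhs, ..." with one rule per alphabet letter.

A->CCB, B->A, C->BD, D->B

  step 4 ⇒ step 5: BDBDACCBABABCCBBDBDACCBCCBACCBABDBDA ⇒ A·B·A·B·CCB·BD·BD·A·CCB·A·CCB·A·BD·BD·A·A·B·A·B·CCB·BD·BD·A·BD·BD·A·CCB·BD·BD·A·CCB·A·B·A·B·CCB
    A ↦ CCB
    B ↦ A
    C ↦ BD
    D ↦ B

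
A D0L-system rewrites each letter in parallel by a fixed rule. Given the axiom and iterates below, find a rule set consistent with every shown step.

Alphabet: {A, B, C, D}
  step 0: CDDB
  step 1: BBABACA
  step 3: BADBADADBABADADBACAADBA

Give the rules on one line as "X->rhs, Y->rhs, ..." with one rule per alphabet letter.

A->AD, B->CA, C->B, D->BA

  step 0 ⇒ step 1: CDDB ⇒ B·BA·BA·CA
    B ↦ CA
    C ↦ B
    D ↦ BA
    A ↦ AD  (constrained at step 1)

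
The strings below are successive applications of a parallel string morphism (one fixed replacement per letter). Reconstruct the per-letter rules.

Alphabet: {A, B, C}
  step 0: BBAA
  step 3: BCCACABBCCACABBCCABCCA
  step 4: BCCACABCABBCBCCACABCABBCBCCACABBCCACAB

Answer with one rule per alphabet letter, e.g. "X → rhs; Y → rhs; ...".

  step 3 ⇒ step 4: BCCACABBCCACABBCCABCCA ⇒ BC·CA·CA·B·CA·B·BC·BC·CA·CA·B·CA·B·BC·BC·CA·CA·B·BC·CA·CA·B
    A ↦ B
    B ↦ BC
    C ↦ CA

A->B, B->BC, C->CA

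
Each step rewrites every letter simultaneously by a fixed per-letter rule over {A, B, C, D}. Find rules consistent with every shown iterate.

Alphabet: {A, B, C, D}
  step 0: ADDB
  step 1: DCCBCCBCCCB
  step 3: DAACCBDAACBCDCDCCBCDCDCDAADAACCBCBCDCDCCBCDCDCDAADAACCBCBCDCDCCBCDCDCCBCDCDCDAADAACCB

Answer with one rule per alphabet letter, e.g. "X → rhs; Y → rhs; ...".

A->DC, B->CCB, C->DAA, D->CBC

  step 0 ⇒ step 1: ADDB ⇒ DC·CBC·CBC·CCB
    A ↦ DC
    B ↦ CCB
    D ↦ CBC
    C ↦ DAA  (constrained at step 1)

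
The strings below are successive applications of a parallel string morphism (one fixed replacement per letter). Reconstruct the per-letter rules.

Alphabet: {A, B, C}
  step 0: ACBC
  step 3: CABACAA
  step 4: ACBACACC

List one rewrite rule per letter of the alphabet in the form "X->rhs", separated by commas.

  step 3 ⇒ step 4: CABACAA ⇒ A·C·BA·C·A·C·C
    A ↦ C
    B ↦ BA
    C ↦ A

A->C, B->BA, C->A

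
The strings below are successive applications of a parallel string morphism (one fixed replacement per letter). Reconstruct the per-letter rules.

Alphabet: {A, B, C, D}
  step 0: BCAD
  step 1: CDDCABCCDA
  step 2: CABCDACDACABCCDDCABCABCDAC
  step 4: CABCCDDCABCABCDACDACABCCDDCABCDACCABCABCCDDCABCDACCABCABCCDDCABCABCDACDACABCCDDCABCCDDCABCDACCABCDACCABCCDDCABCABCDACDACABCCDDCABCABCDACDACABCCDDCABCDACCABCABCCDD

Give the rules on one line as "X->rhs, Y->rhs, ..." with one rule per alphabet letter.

A->C, B->CDD, C->CAB, D->CDA

  step 1 ⇒ step 2: CDDCABCCDA ⇒ CAB·CDA·CDA·CAB·C·CDD·CAB·CAB·CDA·C
    A ↦ C
    B ↦ CDD
    C ↦ CAB
    D ↦ CDA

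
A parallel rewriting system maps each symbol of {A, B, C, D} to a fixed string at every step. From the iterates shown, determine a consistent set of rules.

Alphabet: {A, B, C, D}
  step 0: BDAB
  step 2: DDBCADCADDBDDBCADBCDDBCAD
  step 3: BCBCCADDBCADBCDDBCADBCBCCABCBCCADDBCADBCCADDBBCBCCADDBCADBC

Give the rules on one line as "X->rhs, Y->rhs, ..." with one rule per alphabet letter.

A->CAD, B->CA, C->DDB, D->BC

  step 2 ⇒ step 3: DDBCADCADDBDDBCADBCDDBCAD ⇒ BC·BC·CA·DDB·CAD·BC·DDB·CAD·BC·BC·CA·BC·BC·CA·DDB·CAD·BC·CA·DDB·BC·BC·CA·DDB·CAD·BC
    A ↦ CAD
    B ↦ CA
    C ↦ DDB
    D ↦ BC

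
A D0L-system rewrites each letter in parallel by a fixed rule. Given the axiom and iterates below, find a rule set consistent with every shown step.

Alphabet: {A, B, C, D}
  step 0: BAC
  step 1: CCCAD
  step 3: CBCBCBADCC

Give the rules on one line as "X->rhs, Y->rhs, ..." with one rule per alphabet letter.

A->C, B->CC, C->AD, D->B

  step 0 ⇒ step 1: BAC ⇒ CC·C·AD
    A ↦ C
    B ↦ CC
    C ↦ AD
    D ↦ B  (constrained at step 1)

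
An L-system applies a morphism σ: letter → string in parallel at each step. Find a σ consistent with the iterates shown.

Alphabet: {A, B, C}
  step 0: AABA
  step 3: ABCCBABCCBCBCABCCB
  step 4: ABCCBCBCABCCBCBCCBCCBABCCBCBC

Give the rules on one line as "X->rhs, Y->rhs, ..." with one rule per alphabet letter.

  step 3 ⇒ step 4: ABCCBABCCBCBCABCCB ⇒ AB·C·CB·CB·C·AB·C·CB·CB·C·CB·C·CB·AB·C·CB·CB·C
    A ↦ AB
    B ↦ C
    C ↦ CB

A->AB, B->C, C->CB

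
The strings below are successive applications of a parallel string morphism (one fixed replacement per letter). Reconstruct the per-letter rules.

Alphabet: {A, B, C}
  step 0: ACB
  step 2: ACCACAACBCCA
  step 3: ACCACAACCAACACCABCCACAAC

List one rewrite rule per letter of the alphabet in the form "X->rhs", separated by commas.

A->AC, B->BC, C->CA

  step 2 ⇒ step 3: ACCACAACBCCA ⇒ AC·CA·CA·AC·CA·AC·AC·CA·BC·CA·CA·AC
    A ↦ AC
    B ↦ BC
    C ↦ CA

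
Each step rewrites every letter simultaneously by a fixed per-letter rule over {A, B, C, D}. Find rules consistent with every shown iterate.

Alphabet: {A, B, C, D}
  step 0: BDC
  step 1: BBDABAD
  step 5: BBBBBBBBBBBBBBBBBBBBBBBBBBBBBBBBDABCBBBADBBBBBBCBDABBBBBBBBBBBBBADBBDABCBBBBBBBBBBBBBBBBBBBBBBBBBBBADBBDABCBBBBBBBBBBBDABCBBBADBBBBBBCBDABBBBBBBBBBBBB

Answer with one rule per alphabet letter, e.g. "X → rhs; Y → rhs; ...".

A->CB, B->BB, C->AD, D->DAB

  step 0 ⇒ step 1: BDC ⇒ BB·DAB·AD
    B ↦ BB
    C ↦ AD
    D ↦ DAB
    A ↦ CB  (constrained at step 1)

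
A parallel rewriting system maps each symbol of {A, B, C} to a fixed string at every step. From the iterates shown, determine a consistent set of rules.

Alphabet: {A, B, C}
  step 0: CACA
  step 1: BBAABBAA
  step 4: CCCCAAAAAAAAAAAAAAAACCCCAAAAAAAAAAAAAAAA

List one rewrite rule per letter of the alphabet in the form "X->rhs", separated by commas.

  step 0 ⇒ step 1: CACA ⇒ BB·AA·BB·AA
    A ↦ AA
    C ↦ BB
    B ↦ C  (constrained at step 1)

A->AA, B->C, C->BB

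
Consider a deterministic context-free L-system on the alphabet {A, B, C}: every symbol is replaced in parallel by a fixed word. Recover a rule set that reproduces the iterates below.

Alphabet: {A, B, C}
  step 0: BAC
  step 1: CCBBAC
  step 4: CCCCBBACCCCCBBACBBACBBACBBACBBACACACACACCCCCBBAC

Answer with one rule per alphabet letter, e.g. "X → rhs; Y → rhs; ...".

  step 0 ⇒ step 1: BAC ⇒ CC·BB·AC
    A ↦ BB
    B ↦ CC
    C ↦ AC

A->BB, B->CC, C->AC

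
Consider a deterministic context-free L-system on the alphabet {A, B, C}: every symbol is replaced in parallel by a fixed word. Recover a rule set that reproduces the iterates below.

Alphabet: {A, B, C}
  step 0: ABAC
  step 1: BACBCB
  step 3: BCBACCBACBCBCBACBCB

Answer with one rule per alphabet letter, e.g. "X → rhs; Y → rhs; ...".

A->B, B->AC, C->CB

  step 0 ⇒ step 1: ABAC ⇒ B·AC·B·CB
    A ↦ B
    B ↦ AC
    C ↦ CB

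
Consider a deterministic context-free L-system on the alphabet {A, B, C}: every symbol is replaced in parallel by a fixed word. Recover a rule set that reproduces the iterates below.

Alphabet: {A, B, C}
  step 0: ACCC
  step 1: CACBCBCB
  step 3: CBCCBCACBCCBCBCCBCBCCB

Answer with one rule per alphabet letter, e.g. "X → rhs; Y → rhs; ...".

  step 0 ⇒ step 1: ACCC ⇒ CA·CB·CB·CB
    A ↦ CA
    C ↦ CB
    B ↦ C  (constrained at step 1)

A->CA, B->C, C->CB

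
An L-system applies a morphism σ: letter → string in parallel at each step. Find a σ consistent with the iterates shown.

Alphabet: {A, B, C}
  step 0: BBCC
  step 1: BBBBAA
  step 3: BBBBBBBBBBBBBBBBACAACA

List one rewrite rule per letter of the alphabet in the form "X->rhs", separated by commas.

A->CA, B->BB, C->A

  step 0 ⇒ step 1: BBCC ⇒ BB·BB·A·A
    B ↦ BB
    C ↦ A
    A ↦ CA  (constrained at step 1)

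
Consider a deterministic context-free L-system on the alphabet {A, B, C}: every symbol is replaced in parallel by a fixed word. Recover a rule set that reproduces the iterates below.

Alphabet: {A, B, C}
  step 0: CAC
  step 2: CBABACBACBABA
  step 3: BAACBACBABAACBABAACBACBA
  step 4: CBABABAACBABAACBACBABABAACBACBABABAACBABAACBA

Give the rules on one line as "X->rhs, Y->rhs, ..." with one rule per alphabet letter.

  step 3 ⇒ step 4: BAACBACBABAACBABAACBACBA ⇒ C·BA·BA·BAA·C·BA·BAA·C·BA·C·BA·BA·BAA·C·BA·C·BA·BA·BAA·C·BA·BAA·C·BA
    A ↦ BA
    B ↦ C
    C ↦ BAA

A->BA, B->C, C->BAA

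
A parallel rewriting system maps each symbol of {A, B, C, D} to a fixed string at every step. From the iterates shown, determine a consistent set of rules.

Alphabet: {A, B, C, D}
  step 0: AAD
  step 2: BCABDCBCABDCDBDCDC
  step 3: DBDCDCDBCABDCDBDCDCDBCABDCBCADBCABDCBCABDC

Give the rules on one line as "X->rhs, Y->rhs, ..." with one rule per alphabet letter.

A->DC, B->D, C->BDC, D->BCA

  step 2 ⇒ step 3: BCABDCBCABDCDBDCDC ⇒ D·BDC·DC·D·BCA·BDC·D·BDC·DC·D·BCA·BDC·BCA·D·BCA·BDC·BCA·BDC
    A ↦ DC
    B ↦ D
    C ↦ BDC
    D ↦ BCA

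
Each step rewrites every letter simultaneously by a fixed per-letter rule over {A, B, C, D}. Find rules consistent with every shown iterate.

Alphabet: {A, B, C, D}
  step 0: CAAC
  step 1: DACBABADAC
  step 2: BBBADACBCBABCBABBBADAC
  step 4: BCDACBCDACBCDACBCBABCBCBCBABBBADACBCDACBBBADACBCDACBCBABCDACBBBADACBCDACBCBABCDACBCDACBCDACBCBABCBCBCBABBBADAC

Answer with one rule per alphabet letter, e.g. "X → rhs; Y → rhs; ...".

A->BA, B->BC, C->DAC, D->BB

  step 1 ⇒ step 2: DACBABADAC ⇒ BB·BA·DAC·BC·BA·BC·BA·BB·BA·DAC
    A ↦ BA
    B ↦ BC
    C ↦ DAC
    D ↦ BB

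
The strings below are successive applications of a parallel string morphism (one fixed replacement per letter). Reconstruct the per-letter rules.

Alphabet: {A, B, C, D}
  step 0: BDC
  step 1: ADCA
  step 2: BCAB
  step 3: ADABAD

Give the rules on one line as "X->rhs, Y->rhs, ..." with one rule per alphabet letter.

A->B, B->AD, C->A, D->C

  step 2 ⇒ step 3: BCAB ⇒ AD·A·B·AD
    A ↦ B
    B ↦ AD
    C ↦ A
  step 0 ⇒ step 1: BDC ⇒ AD·C·A
    D ↦ C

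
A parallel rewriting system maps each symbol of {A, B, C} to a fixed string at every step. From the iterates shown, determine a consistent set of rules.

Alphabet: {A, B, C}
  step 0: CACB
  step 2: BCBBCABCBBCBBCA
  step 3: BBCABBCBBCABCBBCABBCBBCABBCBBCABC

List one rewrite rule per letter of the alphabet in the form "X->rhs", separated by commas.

A->BC, B->BBC, C->A

  step 2 ⇒ step 3: BCBBCABCBBCBBCA ⇒ BBC·A·BBC·BBC·A·BC·BBC·A·BBC·BBC·A·BBC·BBC·A·BC
    A ↦ BC
    B ↦ BBC
    C ↦ A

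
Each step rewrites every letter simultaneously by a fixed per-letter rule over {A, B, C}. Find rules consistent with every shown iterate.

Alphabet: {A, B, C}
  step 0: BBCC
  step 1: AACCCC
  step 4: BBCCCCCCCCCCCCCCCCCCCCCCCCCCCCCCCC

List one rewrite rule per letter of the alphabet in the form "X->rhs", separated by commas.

  step 0 ⇒ step 1: BBCC ⇒ A·A·CC·CC
    B ↦ A
    C ↦ CC
    A ↦ B  (constrained at step 1)

A->B, B->A, C->CC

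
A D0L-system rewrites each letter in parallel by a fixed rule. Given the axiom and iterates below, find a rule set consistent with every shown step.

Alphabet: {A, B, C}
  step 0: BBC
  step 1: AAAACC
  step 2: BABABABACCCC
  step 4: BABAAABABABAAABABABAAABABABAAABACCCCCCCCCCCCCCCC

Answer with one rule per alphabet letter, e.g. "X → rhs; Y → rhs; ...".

A->BA, B->AA, C->CC

  step 1 ⇒ step 2: AAAACC ⇒ BA·BA·BA·BA·CC·CC
    A ↦ BA
    C ↦ CC
  step 0 ⇒ step 1: BBC ⇒ AA·AA·CC
    B ↦ AA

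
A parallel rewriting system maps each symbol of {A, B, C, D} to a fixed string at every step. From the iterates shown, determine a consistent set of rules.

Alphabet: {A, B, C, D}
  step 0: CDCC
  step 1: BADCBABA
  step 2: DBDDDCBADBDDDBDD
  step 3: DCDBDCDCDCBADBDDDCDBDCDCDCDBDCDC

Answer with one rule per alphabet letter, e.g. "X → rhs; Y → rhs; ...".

A->DD, B->DB, C->BA, D->DC

  step 2 ⇒ step 3: DBDDDCBADBDDDBDD ⇒ DC·DB·DC·DC·DC·BA·DB·DD·DC·DB·DC·DC·DC·DB·DC·DC
    A ↦ DD
    B ↦ DB
    C ↦ BA
    D ↦ DC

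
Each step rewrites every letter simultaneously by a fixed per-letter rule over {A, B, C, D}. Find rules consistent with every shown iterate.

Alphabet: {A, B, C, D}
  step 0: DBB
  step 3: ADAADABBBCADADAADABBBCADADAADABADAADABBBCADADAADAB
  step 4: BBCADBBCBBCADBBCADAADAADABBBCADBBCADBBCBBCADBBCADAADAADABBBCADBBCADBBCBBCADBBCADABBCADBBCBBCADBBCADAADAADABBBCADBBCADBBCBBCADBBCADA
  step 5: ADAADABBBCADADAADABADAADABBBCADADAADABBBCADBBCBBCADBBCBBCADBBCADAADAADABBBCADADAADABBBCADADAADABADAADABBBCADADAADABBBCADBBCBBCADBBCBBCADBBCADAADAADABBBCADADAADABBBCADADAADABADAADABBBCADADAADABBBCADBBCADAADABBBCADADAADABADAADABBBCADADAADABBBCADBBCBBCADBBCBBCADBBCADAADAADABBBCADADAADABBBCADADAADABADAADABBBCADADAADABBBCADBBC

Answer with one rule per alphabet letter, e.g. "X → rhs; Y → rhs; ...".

A->BBC, B->ADA, C->B, D->AD

  step 4 ⇒ step 5: BBCADBBCBBCADBBCADAADAADABBBCADBBCADBBCBBCADBBCADAADAADABBBCADBBCADBBCBBCADBBCADABBCADBBCBBCADBBCADAADAADABBBCADBBCADBBCBBCADBBCADA ⇒ ADA·ADA·B·BBC·AD·ADA·ADA·B·ADA·ADA·B·BBC·AD·ADA·ADA·B·BBC·AD·BBC·BBC·AD·BBC·BBC·AD·BBC·ADA·ADA·ADA·B·BBC·AD·ADA·ADA·B·BBC·AD·ADA·ADA·B·ADA·ADA·B·BBC·AD·ADA·ADA·B·BBC·AD·BBC·BBC·AD·BBC·BBC·AD·BBC·ADA·ADA·ADA·B·BBC·AD·ADA·ADA·B·BBC·AD·ADA·ADA·B·ADA·ADA·B·BBC·AD·ADA·ADA·B·BBC·AD·BBC·ADA·ADA·B·BBC·AD·ADA·ADA·B·ADA·ADA·B·BBC·AD·ADA·ADA·B·BBC·AD·BBC·BBC·AD·BBC·BBC·AD·BBC·ADA·ADA·ADA·B·BBC·AD·ADA·ADA·B·BBC·AD·ADA·ADA·B·ADA·ADA·B·BBC·AD·ADA·ADA·B·BBC·AD·BBC
    A ↦ BBC
    B ↦ ADA
    C ↦ B
    D ↦ AD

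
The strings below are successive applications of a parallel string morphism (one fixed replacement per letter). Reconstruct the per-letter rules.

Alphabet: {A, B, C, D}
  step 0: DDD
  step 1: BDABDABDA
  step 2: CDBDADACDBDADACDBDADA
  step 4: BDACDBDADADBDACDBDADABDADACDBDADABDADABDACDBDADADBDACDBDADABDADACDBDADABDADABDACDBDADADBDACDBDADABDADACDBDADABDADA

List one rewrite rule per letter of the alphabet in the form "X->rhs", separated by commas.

  step 1 ⇒ step 2: BDABDABDA ⇒ CD·BDA·DA·CD·BDA·DA·CD·BDA·DA
    A ↦ DA
    B ↦ CD
    D ↦ BDA
    C ↦ D  (constrained at step 2)

A->DA, B->CD, C->D, D->BDA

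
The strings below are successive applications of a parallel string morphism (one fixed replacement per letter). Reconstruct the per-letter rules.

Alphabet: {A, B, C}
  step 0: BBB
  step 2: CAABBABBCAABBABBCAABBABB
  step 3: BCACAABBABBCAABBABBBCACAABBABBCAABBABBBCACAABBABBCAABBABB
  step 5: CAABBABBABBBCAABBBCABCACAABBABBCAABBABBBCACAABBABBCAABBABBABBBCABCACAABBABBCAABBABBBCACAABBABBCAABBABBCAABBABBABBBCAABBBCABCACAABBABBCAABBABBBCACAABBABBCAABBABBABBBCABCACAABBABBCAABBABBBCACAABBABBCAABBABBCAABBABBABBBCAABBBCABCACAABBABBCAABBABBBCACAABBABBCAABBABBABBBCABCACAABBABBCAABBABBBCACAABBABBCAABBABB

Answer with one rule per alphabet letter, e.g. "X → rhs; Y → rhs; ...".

  step 2 ⇒ step 3: CAABBABBCAABBABBCAABBABB ⇒ B·CA·CA·ABB·ABB·CA·ABB·ABB·B·CA·CA·ABB·ABB·CA·ABB·ABB·B·CA·CA·ABB·ABB·CA·ABB·ABB
    A ↦ CA
    B ↦ ABB
    C ↦ B

A->CA, B->ABB, C->B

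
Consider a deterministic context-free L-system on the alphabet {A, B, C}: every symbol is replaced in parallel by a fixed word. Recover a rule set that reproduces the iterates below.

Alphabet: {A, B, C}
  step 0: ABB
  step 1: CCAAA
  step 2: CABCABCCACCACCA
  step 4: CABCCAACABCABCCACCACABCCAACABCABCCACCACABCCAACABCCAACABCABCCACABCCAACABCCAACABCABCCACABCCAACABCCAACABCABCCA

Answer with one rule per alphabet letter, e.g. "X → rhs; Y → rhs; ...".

  step 1 ⇒ step 2: CCAAA ⇒ CAB·CAB·CCA·CCA·CCA
    A ↦ CCA
    C ↦ CAB
  step 0 ⇒ step 1: ABB ⇒ CCA·A·A
    B ↦ A

A->CCA, B->A, C->CAB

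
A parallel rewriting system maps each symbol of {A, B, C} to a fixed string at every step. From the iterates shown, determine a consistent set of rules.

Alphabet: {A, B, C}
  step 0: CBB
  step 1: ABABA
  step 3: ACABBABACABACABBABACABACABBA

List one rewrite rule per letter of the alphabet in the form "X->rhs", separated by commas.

  step 0 ⇒ step 1: CBB ⇒ A·BA·BA
    B ↦ BA
    C ↦ A
    A ↦ CAB  (constrained at step 1)

A->CAB, B->BA, C->A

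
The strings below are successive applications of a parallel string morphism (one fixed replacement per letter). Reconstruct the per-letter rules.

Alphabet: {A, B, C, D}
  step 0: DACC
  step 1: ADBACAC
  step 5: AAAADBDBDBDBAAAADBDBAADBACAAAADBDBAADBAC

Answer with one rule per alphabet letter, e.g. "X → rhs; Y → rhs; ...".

  step 0 ⇒ step 1: DACC ⇒ A·DB·AC·AC
    A ↦ DB
    C ↦ AC
    D ↦ A
    B ↦ A  (constrained at step 1)

A->DB, B->A, C->AC, D->A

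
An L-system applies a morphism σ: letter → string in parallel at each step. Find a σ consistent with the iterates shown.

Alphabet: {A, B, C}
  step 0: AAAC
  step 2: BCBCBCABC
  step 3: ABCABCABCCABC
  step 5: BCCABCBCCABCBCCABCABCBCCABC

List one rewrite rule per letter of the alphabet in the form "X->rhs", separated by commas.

  step 2 ⇒ step 3: BCBCBCABC ⇒ A·BC·A·BC·A·BC·C·A·BC
    A ↦ C
    B ↦ A
    C ↦ BC

A->C, B->A, C->BC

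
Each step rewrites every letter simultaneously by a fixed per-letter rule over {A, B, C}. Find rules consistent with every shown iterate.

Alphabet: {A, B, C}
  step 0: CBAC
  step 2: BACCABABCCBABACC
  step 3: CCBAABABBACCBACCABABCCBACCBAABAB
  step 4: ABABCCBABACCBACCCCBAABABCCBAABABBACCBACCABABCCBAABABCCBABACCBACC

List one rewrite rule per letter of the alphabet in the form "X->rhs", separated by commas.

A->BA, B->CC, C->AB

  step 3 ⇒ step 4: CCBAABABBACCBACCABABCCBACCBAABAB ⇒ AB·AB·CC·BA·BA·CC·BA·CC·CC·BA·AB·AB·CC·BA·AB·AB·BA·CC·BA·CC·AB·AB·CC·BA·AB·AB·CC·BA·BA·CC·BA·CC
    A ↦ BA
    B ↦ CC
    C ↦ AB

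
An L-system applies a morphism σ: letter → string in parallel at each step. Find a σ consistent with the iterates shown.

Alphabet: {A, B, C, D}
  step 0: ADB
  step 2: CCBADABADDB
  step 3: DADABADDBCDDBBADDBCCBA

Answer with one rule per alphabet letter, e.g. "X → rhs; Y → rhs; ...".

  step 2 ⇒ step 3: CCBADABADDB ⇒ DA·DA·BA·DDB·C·DDB·BA·DDB·C·C·BA
    A ↦ DDB
    B ↦ BA
    C ↦ DA
    D ↦ C

A->DDB, B->BA, C->DA, D->C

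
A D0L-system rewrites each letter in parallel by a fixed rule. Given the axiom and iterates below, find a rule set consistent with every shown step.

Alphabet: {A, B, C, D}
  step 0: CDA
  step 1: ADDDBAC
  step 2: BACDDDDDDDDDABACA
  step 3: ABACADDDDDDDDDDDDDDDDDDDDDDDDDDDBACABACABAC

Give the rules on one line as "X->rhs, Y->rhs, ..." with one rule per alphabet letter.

  step 2 ⇒ step 3: BACDDDDDDDDDABACA ⇒ A·BAC·A·DDD·DDD·DDD·DDD·DDD·DDD·DDD·DDD·DDD·BAC·A·BAC·A·BAC
    A ↦ BAC
    B ↦ A
    C ↦ A
    D ↦ DDD

A->BAC, B->A, C->A, D->DDD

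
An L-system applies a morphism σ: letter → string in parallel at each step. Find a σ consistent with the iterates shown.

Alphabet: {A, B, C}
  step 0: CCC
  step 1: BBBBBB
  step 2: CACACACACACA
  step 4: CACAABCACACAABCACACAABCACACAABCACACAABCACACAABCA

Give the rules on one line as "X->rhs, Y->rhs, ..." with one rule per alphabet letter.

  step 1 ⇒ step 2: BBBBBB ⇒ CA·CA·CA·CA·CA·CA
    B ↦ CA
    A ↦ AB  (constrained at step 2)
  step 0 ⇒ step 1: CCC ⇒ BB·BB·BB
    C ↦ BB

A->AB, B->CA, C->BB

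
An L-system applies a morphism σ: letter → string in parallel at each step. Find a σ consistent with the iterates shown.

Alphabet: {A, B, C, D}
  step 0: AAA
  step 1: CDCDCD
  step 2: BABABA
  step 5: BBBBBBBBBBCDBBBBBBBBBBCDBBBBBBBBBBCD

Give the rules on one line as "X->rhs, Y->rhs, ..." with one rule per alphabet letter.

A->CD, B->BB, C->B, D->A

  step 1 ⇒ step 2: CDCDCD ⇒ B·A·B·A·B·A
    C ↦ B
    D ↦ A
  step 0 ⇒ step 1: AAA ⇒ CD·CD·CD
    A ↦ CD
    B ↦ BB  (constrained at step 2)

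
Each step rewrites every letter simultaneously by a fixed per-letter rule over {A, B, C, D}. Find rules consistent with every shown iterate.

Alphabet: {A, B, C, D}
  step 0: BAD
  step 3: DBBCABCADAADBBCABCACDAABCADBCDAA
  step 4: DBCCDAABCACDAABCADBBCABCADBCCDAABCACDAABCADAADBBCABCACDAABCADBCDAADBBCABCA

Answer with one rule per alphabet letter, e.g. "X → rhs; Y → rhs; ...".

  step 3 ⇒ step 4: DBBCABCADAADBBCABCACDAABCADBCDAA ⇒ DB·C·C·DAA·BCA·C·DAA·BCA·DB·BCA·BCA·DB·C·C·DAA·BCA·C·DAA·BCA·DAA·DB·BCA·BCA·C·DAA·BCA·DB·C·DAA·DB·BCA·BCA
    A ↦ BCA
    B ↦ C
    C ↦ DAA
    D ↦ DB

A->BCA, B->C, C->DAA, D->DB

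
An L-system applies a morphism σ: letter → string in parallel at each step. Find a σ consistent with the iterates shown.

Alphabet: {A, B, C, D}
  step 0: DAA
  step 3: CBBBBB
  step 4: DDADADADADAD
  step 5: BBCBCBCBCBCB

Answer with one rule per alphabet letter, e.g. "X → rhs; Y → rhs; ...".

  step 4 ⇒ step 5: DDADADADADAD ⇒ B·B·C·B·C·B·C·B·C·B·C·B
    A ↦ C
    D ↦ B
  step 3 ⇒ step 4: CBBBBB ⇒ DD·AD·AD·AD·AD·AD
    B ↦ AD
  step 3 ⇒ step 4: CBBBBB ⇒ DD·AD·AD·AD·AD·AD
    C ↦ DD

A->C, B->AD, C->DD, D->B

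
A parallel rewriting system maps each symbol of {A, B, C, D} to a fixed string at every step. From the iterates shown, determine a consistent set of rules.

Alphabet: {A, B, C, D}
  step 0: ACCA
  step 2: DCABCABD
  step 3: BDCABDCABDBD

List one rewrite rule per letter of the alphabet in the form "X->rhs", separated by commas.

  step 2 ⇒ step 3: DCABCABD ⇒ BD·CA·B·D·CA·B·D·BD
    A ↦ B
    B ↦ D
    C ↦ CA
    D ↦ BD

A->B, B->D, C->CA, D->BD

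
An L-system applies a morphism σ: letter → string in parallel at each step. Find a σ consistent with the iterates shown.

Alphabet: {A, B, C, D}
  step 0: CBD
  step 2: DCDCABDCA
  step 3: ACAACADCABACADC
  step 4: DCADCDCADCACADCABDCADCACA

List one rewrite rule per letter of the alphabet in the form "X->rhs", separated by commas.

  step 3 ⇒ step 4: ACAACADCABACADC ⇒ DC·A·DC·DC·A·DC·AC·A·DC·AB·DC·A·DC·AC·A
    A ↦ DC
    B ↦ AB
    C ↦ A
    D ↦ AC

A->DC, B->AB, C->A, D->AC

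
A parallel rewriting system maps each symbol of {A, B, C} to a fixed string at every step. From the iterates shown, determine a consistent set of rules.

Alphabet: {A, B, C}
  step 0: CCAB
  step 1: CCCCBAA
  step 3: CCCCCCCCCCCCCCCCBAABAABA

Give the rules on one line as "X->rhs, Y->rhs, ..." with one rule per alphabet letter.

A->BA, B->A, C->CC

  step 0 ⇒ step 1: CCAB ⇒ CC·CC·BA·A
    A ↦ BA
    B ↦ A
    C ↦ CC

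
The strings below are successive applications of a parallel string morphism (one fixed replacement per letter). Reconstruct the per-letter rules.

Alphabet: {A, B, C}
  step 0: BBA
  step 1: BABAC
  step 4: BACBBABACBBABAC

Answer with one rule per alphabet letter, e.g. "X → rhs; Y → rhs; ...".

A->C, B->BA, C->B

  step 0 ⇒ step 1: BBA ⇒ BA·BA·C
    A ↦ C
    B ↦ BA
    C ↦ B  (constrained at step 1)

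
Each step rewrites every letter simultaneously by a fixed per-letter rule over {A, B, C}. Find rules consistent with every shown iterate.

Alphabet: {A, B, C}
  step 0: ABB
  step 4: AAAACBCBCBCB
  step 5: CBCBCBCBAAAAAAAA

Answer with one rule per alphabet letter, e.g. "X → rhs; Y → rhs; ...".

A->CB, B->A, C->A

  step 4 ⇒ step 5: AAAACBCBCBCB ⇒ CB·CB·CB·CB·A·A·A·A·A·A·A·A
    A ↦ CB
    B ↦ A
    C ↦ A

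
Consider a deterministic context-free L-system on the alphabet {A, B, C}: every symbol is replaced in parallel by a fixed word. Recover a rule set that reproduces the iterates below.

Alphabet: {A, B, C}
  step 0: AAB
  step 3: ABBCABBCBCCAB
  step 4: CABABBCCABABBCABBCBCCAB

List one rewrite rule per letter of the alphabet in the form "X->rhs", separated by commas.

A->C, B->AB, C->BC

  step 3 ⇒ step 4: ABBCABBCBCCAB ⇒ C·AB·AB·BC·C·AB·AB·BC·AB·BC·BC·C·AB
    A ↦ C
    B ↦ AB
    C ↦ BC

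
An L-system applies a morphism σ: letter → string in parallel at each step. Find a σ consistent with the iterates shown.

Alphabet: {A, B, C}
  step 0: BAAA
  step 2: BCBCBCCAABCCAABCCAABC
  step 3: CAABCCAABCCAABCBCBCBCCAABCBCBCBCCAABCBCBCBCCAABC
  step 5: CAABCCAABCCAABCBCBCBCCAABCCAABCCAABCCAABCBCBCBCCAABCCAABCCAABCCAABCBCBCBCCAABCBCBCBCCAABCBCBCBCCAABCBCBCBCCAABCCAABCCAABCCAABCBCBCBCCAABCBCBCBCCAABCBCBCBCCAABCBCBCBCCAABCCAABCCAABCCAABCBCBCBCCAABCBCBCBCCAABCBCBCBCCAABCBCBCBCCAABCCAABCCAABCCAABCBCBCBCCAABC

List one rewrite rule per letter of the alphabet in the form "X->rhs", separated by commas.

  step 2 ⇒ step 3: BCBCBCCAABCCAABCCAABC ⇒ CAA·BC·CAA·BC·CAA·BC·BC·BC·BC·CAA·BC·BC·BC·BC·CAA·BC·BC·BC·BC·CAA·BC
    A ↦ BC
    B ↦ CAA
    C ↦ BC

A->BC, B->CAA, C->BC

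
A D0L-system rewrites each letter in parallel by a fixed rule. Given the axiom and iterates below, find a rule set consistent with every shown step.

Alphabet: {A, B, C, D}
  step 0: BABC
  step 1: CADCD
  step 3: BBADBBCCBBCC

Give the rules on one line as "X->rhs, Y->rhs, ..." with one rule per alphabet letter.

A->AD, B->C, C->D, D->BB

  step 0 ⇒ step 1: BABC ⇒ C·AD·C·D
    A ↦ AD
    B ↦ C
    C ↦ D
    D ↦ BB  (constrained at step 1)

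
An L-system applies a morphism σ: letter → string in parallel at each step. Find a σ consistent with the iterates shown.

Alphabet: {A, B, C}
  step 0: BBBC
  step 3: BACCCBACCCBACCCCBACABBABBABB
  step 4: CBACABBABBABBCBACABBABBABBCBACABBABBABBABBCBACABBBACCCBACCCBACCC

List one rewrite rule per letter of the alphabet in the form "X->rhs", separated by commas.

A->BAC, B->C, C->ABB

  step 3 ⇒ step 4: BACCCBACCCBACCCCBACABBABBABB ⇒ C·BAC·ABB·ABB·ABB·C·BAC·ABB·ABB·ABB·C·BAC·ABB·ABB·ABB·ABB·C·BAC·ABB·BAC·C·C·BAC·C·C·BAC·C·C
    A ↦ BAC
    B ↦ C
    C ↦ ABB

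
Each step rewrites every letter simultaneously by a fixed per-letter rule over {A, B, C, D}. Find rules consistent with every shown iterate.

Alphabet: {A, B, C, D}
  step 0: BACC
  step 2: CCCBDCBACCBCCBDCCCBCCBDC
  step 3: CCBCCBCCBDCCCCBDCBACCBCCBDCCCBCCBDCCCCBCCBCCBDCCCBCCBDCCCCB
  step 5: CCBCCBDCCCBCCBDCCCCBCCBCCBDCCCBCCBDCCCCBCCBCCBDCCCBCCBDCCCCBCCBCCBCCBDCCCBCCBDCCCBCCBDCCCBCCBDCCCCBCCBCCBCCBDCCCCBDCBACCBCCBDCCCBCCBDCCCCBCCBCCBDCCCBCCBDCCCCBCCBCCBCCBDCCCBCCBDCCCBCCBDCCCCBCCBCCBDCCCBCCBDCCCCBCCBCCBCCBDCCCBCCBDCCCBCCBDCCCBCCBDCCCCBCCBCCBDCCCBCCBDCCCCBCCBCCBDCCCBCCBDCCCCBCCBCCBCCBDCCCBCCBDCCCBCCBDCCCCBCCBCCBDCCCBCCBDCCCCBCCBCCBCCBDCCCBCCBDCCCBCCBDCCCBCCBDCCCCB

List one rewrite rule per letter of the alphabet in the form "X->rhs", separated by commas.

A->BA, B->DC, C->CCB, D->C

  step 2 ⇒ step 3: CCCBDCBACCBCCBDCCCBCCBDC ⇒ CCB·CCB·CCB·DC·C·CCB·DC·BA·CCB·CCB·DC·CCB·CCB·DC·C·CCB·CCB·CCB·DC·CCB·CCB·DC·C·CCB
    A ↦ BA
    B ↦ DC
    C ↦ CCB
    D ↦ C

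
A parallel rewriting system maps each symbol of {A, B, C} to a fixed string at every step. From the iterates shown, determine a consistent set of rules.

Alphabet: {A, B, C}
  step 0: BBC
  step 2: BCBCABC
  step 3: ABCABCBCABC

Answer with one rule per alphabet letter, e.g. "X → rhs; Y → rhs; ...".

  step 2 ⇒ step 3: BCBCABC ⇒ A·BC·A·BC·BC·A·BC
    A ↦ BC
    B ↦ A
    C ↦ BC

A->BC, B->A, C->BC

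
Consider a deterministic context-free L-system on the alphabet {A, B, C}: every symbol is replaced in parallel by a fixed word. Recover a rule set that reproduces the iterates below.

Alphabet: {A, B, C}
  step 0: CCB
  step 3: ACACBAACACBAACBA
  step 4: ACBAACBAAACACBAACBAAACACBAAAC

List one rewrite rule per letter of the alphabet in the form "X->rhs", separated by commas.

A->AC, B->A, C->BA

  step 3 ⇒ step 4: ACACBAACACBAACBA ⇒ AC·BA·AC·BA·A·AC·AC·BA·AC·BA·A·AC·AC·BA·A·AC
    A ↦ AC
    B ↦ A
    C ↦ BA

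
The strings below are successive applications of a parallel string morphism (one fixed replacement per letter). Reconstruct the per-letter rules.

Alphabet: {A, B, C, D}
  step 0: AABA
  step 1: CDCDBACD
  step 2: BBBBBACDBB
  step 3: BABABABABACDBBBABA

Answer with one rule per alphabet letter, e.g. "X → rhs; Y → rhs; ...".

A->CD, B->BA, C->B, D->B

  step 2 ⇒ step 3: BBBBBACDBB ⇒ BA·BA·BA·BA·BA·CD·B·B·BA·BA
    A ↦ CD
    B ↦ BA
    C ↦ B
    D ↦ B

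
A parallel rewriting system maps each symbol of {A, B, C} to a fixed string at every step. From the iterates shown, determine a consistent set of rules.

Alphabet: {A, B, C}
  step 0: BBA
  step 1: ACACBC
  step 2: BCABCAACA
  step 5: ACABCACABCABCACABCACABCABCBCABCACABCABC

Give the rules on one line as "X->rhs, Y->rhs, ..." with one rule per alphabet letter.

A->BC, B->AC, C->A

  step 1 ⇒ step 2: ACACBC ⇒ BC·A·BC·A·AC·A
    A ↦ BC
    B ↦ AC
    C ↦ A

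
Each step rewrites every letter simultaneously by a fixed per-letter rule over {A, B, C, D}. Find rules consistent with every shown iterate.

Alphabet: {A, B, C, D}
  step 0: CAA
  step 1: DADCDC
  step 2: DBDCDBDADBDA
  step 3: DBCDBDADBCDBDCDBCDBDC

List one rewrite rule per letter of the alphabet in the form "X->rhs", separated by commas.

  step 2 ⇒ step 3: DBDCDBDADBDA ⇒ DB·C·DB·DA·DB·C·DB·DC·DB·C·DB·DC
    A ↦ DC
    B ↦ C
    C ↦ DA
    D ↦ DB

A->DC, B->C, C->DA, D->DB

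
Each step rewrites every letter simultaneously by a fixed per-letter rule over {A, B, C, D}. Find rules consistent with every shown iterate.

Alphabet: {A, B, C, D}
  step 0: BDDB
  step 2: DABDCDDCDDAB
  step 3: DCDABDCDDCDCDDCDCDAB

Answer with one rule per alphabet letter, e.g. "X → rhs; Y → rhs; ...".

A->D, B->AB, C->D, D->DC

  step 2 ⇒ step 3: DABDCDDCDDAB ⇒ DC·D·AB·DC·D·DC·DC·D·DC·DC·D·AB
    A ↦ D
    B ↦ AB
    C ↦ D
    D ↦ DC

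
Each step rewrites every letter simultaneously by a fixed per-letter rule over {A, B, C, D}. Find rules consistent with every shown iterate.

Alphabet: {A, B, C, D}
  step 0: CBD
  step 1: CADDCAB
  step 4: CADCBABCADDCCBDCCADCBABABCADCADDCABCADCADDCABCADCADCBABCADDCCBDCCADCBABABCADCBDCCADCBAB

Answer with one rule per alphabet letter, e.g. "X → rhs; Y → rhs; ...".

A->CB, B->DC, C->CAD, D->AB

  step 0 ⇒ step 1: CBD ⇒ CAD·DC·AB
    B ↦ DC
    C ↦ CAD
    D ↦ AB
    A ↦ CB  (constrained at step 1)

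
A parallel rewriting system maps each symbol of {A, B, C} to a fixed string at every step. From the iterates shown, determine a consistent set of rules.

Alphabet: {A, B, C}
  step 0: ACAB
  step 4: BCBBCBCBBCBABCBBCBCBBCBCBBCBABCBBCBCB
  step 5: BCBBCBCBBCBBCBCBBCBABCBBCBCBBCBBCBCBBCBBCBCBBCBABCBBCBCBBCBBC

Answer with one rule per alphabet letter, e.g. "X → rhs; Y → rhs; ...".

A->BA, B->BC, C->B

  step 4 ⇒ step 5: BCBBCBCBBCBABCBBCBCBBCBCBBCBABCBBCBCB ⇒ BC·B·BC·BC·B·BC·B·BC·BC·B·BC·BA·BC·B·BC·BC·B·BC·B·BC·BC·B·BC·B·BC·BC·B·BC·BA·BC·B·BC·BC·B·BC·B·BC
    A ↦ BA
    B ↦ BC
    C ↦ B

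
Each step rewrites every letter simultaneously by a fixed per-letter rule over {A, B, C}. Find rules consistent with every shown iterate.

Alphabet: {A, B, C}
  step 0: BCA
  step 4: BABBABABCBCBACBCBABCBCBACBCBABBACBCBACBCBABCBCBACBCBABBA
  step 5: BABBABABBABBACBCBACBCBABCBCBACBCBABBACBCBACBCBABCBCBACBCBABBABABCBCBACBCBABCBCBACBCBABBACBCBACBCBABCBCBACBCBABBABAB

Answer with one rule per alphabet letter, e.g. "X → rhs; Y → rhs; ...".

  step 4 ⇒ step 5: BABBABABCBCBACBCBABCBCBACBCBABBACBCBACBCBABCBCBACBCBABBA ⇒ BA·B·BA·BA·B·BA·B·BA·CBC·BA·CBC·BA·B·CBC·BA·CBC·BA·B·BA·CBC·BA·CBC·BA·B·CBC·BA·CBC·BA·B·BA·BA·B·CBC·BA·CBC·BA·B·CBC·BA·CBC·BA·B·BA·CBC·BA·CBC·BA·B·CBC·BA·CBC·BA·B·BA·BA·B
    A ↦ B
    B ↦ BA
    C ↦ CBC

A->B, B->BA, C->CBC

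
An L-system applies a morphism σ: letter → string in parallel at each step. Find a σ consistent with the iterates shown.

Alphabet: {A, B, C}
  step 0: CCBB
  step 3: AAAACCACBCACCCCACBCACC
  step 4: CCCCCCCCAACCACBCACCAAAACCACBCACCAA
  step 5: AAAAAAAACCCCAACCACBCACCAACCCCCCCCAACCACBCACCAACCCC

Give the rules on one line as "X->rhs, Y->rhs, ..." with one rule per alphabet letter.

  step 4 ⇒ step 5: CCCCCCCCAACCACBCACCAAAACCACBCACCAA ⇒ A·A·A·A·A·A·A·A·CC·CC·A·A·CC·A·CBC·A·CC·A·A·CC·CC·CC·CC·A·A·CC·A·CBC·A·CC·A·A·CC·CC
    A ↦ CC
    B ↦ CBC
    C ↦ A

A->CC, B->CBC, C->A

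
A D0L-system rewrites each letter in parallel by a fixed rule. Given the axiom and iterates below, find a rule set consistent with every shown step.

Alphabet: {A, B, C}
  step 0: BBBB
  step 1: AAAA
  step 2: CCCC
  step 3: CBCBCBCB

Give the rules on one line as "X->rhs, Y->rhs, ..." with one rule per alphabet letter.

  step 2 ⇒ step 3: CCCC ⇒ CB·CB·CB·CB
    C ↦ CB
  step 1 ⇒ step 2: AAAA ⇒ C·C·C·C
    A ↦ C
  step 0 ⇒ step 1: BBBB ⇒ A·A·A·A
    B ↦ A

A->C, B->A, C->CB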